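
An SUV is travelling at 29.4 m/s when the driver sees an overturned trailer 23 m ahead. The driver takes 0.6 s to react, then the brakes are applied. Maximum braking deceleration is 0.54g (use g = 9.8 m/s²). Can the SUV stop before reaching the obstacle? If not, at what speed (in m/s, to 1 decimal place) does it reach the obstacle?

No — it strikes the obstacle at 28.4 m/s

a = 0.54 × 9.8 = 5.292 m/s².
Reaction distance = 29.4000 × 0.6 = 17.640 m.
Braking distance needed to stop: v²/(2a) = 864.360 / 10.584 = 81.667 m, so total needed = 17.640 + 81.667 = 99.307 m > 23 m — it cannot stop.
Distance remaining when braking begins: 23 − 17.640 = 5.360 m.
v² = v₀² − 2a·d = 864.360 − 2 × 5.292 × 5.360 = 807.630 m²/s².
v = √807.630 = 28.419 m/s.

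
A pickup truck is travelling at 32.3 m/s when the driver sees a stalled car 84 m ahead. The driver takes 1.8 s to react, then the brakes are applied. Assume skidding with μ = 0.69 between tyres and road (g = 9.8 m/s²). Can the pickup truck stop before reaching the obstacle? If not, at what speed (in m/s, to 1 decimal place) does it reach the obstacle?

a = μg = 0.69 × 9.8 = 6.762 m/s².
Reaction distance = 32.3000 × 1.8 = 58.140 m.
Braking distance needed to stop: v²/(2a) = 1043.290 / 13.524 = 77.144 m, so total needed = 58.140 + 77.144 = 135.284 m > 84 m — it cannot stop.
Distance remaining when braking begins: 84 − 58.140 = 25.860 m.
v² = v₀² − 2a·d = 1043.290 − 2 × 6.762 × 25.860 = 693.559 m²/s².
v = √693.559 = 26.336 m/s.

No — it strikes the obstacle at 26.3 m/s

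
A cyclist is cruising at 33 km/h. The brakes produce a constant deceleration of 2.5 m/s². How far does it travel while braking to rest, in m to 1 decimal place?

Braking distance ≈ 16.8 m

33 km/h ÷ 3.6 = 9.1667 m/s.
Braking distance = v²/(2a) = 9.1667² / (2 × 2.500) = 84.028 / 5.000 = 16.806 m.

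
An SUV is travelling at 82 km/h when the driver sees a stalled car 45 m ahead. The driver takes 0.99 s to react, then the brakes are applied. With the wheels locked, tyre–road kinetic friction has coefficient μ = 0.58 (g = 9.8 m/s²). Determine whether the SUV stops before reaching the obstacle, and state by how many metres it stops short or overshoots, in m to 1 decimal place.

82 km/h ÷ 3.6 = 22.7778 m/s.
a = μg = 0.58 × 9.8 = 5.684 m/s².
Reaction distance = 22.7778 × 0.99 = 22.550 m.
Braking distance = v²/(2a) = 518.828 / 11.368 = 45.639 m.
Total stopping distance = 22.550 + 45.639 = 68.189 m, vs 45 m available — it cannot stop in time and overshoots by 68.189 − 45 = 23.189 m.

No — it overshoots by 23.2 m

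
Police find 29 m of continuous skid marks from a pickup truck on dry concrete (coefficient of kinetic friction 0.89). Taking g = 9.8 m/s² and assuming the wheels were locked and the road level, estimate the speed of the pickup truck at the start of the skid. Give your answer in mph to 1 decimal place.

Deceleration a = μg = 0.89 × 9.8 = 8.722 m/s².
v = √(2a·d) = √(2 × 8.722 × 29) = √505.876 = 22.4917 m/s.
= 22.4917 ÷ 0.44704 = 50.313 mph.

Initial speed ≈ 50.3 mph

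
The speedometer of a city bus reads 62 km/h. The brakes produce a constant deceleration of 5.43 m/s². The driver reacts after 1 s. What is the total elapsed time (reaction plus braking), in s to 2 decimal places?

Total time ≈ 4.17 s

62 km/h ÷ 3.6 = 17.2222 m/s.
Braking time = v/a = 17.2222 / 5.430 = 3.172 s.
Total = 1 + 3.172 = 4.172 s.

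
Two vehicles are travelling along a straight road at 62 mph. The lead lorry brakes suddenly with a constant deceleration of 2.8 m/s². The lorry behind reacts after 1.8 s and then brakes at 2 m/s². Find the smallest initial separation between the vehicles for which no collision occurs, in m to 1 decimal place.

Minimum gap ≈ 104.8 m

62 mph × 0.44704 = 27.7165 m/s.
Leader travels v²/(2a_L) = 768.204 / 5.600 = 137.179 m before stopping.
Follower covers v·t_r = 27.7165 × 1.8 = 49.890 m while reacting, then v²/(2a_F) = 768.204 / 4.000 = 192.051 m while braking, for a total of 49.890 + 192.051 = 241.941 m.
Since a_F ≤ a_L and the follower starts braking later, the follower is never slower than the leader, so the closest approach is when both have stopped.
Minimum gap = 241.941 − 137.179 = 104.762 m.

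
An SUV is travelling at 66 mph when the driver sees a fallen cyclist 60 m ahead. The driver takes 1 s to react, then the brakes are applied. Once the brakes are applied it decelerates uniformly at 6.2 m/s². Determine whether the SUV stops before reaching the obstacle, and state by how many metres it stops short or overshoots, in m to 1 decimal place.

66 mph × 0.44704 = 29.5046 m/s.
Reaction distance = 29.5046 × 1 = 29.505 m.
Braking distance = v²/(2a) = 870.521 / 12.400 = 70.203 m.
Total stopping distance = 29.505 + 70.203 = 99.708 m, vs 60 m available — it cannot stop in time and overshoots by 99.708 − 60 = 39.708 m.

No — it overshoots by 39.7 m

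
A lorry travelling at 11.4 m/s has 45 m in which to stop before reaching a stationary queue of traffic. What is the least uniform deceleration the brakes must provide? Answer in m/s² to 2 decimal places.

v² = 2a·d ⇒ a = v²/(2d) = 11.4000² / (2 × 45.000) = 129.960 / 90.000 = 1.4440 m/s².

Required deceleration ≈ 1.44 m/s²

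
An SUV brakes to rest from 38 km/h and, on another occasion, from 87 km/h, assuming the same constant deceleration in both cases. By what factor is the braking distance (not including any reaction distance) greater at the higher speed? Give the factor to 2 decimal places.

Factor ≈ 5.24

Braking distance d = v²/(2a), so with a fixed, d ∝ v².
Factor = (87/38)² = 2.2895² = 5.2418.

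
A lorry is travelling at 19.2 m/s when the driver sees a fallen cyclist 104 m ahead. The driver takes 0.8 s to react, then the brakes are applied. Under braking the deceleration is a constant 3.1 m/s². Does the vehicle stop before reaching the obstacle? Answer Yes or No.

Reaction distance = 19.2000 × 0.8 = 15.360 m.
Braking distance = v²/(2a) = 368.640 / 6.200 = 59.458 m.
Total stopping distance = 15.360 + 59.458 = 74.818 m, vs 104 m available — it stops with 104 − 74.818 = 29.182 m to spare.

Yes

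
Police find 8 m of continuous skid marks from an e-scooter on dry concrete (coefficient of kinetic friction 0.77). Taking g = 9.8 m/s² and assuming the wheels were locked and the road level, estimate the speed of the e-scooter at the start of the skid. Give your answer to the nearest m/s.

Initial speed ≈ 11 m/s

Deceleration a = μg = 0.77 × 9.8 = 7.546 m/s².
v = √(2a·d) = √(2 × 7.546 × 8) = √120.736 = 10.9880 m/s.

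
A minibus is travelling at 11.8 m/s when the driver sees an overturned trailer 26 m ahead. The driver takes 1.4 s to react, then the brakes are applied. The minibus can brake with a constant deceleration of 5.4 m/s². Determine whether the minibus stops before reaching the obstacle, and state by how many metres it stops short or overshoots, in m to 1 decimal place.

Reaction distance = 11.8000 × 1.4 = 16.520 m.
Braking distance = v²/(2a) = 139.240 / 10.800 = 12.893 m.
Total stopping distance = 16.520 + 12.893 = 29.413 m, vs 26 m available — it cannot stop in time and overshoots by 29.413 − 26 = 3.413 m.

No — it overshoots by 3.4 m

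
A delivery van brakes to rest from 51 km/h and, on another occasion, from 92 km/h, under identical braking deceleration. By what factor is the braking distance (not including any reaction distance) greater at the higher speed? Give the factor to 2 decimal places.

Braking distance d = v²/(2a), so with a fixed, d ∝ v².
Factor = (92/51)² = 1.8039² = 3.2541.

Factor ≈ 3.25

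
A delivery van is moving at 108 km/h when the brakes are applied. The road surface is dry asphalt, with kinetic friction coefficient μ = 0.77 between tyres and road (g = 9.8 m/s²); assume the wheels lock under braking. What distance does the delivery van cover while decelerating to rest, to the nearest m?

108 km/h ÷ 3.6 = 30.0000 m/s.
a = μg = 0.77 × 9.8 = 7.546 m/s².
Braking distance = v²/(2a) = 30.0000² / (2 × 7.546) = 900.000 / 15.092 = 59.634 m.

Braking distance ≈ 60 m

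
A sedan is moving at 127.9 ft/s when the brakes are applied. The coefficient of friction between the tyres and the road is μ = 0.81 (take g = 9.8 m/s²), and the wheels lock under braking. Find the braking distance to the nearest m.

Braking distance ≈ 96 m

127.9 ft/s × 0.3048 = 38.9839 m/s.
a = μg = 0.81 × 9.8 = 7.938 m/s².
Braking distance = v²/(2a) = 38.9839² / (2 × 7.938) = 1519.744 / 15.876 = 95.726 m.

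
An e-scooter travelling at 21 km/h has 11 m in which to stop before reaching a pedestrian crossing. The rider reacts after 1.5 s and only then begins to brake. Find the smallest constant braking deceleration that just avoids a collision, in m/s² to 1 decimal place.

Required deceleration ≈ 7.6 m/s²

21 km/h ÷ 3.6 = 5.8333 m/s.
Distance covered during reaction = 5.8333 × 1.5 = 8.750 m.
Distance available for braking: 11 − 8.750 = 2.250 m.
v² = 2a·d ⇒ a = v²/(2d) = 5.8333² / (2 × 2.250) = 34.027 / 4.500 = 7.5616 m/s².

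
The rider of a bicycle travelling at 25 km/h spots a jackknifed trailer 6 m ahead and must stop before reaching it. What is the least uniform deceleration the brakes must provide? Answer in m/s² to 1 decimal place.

Required deceleration ≈ 4.0 m/s²

25 km/h ÷ 3.6 = 6.9444 m/s.
v² = 2a·d ⇒ a = v²/(2d) = 6.9444² / (2 × 6.000) = 48.225 / 12.000 = 4.0187 m/s².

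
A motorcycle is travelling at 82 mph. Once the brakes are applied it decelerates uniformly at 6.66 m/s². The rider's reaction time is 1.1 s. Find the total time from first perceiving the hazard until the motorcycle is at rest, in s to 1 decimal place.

82 mph × 0.44704 = 36.6573 m/s.
Braking time = v/a = 36.6573 / 6.660 = 5.504 s.
Total = 1.1 + 5.504 = 6.604 s.

Total time ≈ 6.6 s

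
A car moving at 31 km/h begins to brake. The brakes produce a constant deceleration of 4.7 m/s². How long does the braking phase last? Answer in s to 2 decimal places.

Braking time ≈ 1.83 s

31 km/h ÷ 3.6 = 8.6111 m/s.
Braking time = v/a = 8.6111 / 4.700 = 1.832 s.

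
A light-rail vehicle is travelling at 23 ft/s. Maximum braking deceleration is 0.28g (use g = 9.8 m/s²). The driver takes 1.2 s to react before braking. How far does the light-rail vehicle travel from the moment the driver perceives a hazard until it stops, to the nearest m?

Total stopping distance ≈ 17 m

23 ft/s × 0.3048 = 7.0104 m/s.
a = 0.28 × 9.8 = 2.744 m/s².
Reaction distance = v·t_r = 7.0104 × 1.2 = 8.412 m.
Braking distance = v²/(2a) = 7.0104² / (2 × 2.744) = 49.146 / 5.488 = 8.955 m.
Total = 8.412 + 8.955 = 17.367 m.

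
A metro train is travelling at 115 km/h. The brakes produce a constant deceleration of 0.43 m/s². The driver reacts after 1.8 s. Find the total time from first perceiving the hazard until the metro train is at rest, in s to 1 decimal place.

115 km/h ÷ 3.6 = 31.9444 m/s.
Braking time = v/a = 31.9444 / 0.430 = 74.289 s.
Total = 1.8 + 74.289 = 76.089 s.

Total time ≈ 76.1 s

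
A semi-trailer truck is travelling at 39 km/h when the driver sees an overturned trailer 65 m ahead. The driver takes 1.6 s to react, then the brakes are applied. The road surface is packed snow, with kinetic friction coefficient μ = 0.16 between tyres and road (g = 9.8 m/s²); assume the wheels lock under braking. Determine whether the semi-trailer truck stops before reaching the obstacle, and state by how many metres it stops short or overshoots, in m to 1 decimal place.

Yes — it stops 10.2 m short of the obstacle

39 km/h ÷ 3.6 = 10.8333 m/s.
a = μg = 0.16 × 9.8 = 1.568 m/s².
Reaction distance = 10.8333 × 1.6 = 17.333 m.
Braking distance = v²/(2a) = 117.360 / 3.136 = 37.423 m.
Total stopping distance = 17.333 + 37.423 = 54.756 m, vs 65 m available — it stops with 65 − 54.756 = 10.244 m to spare.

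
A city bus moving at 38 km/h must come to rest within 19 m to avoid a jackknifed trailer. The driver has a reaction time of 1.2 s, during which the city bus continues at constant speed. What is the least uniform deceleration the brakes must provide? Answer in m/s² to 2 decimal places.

38 km/h ÷ 3.6 = 10.5556 m/s.
Distance covered during reaction = 10.5556 × 1.2 = 12.667 m.
Distance available for braking: 19 − 12.667 = 6.333 m.
v² = 2a·d ⇒ a = v²/(2d) = 10.5556² / (2 × 6.333) = 111.421 / 12.666 = 8.7969 m/s².

Required deceleration ≈ 8.80 m/s²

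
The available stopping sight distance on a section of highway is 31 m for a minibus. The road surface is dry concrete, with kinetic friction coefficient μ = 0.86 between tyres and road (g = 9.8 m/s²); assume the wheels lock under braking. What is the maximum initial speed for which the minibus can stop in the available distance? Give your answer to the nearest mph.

a = μg = 0.86 × 9.8 = 8.428 m/s².
v²/(2a) = d ⇒ v = √(2 × 8.428 × 31) = √522.54 = 22.8591 m/s.
22.8591 m/s ÷ 0.44704 = 51.134 mph.

Maximum speed ≈ 51 mph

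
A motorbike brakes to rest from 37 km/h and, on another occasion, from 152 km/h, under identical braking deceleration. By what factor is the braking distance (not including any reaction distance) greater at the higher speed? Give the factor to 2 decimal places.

Braking distance d = v²/(2a), so with a fixed, d ∝ v².
Factor = (152/37)² = 4.1081² = 16.8765.

Factor ≈ 16.88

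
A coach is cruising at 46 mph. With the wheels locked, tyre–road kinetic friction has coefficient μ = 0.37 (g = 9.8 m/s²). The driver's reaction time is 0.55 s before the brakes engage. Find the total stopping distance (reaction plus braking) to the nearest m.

Total stopping distance ≈ 70 m

46 mph × 0.44704 = 20.5638 m/s.
a = μg = 0.37 × 9.8 = 3.626 m/s².
Reaction distance = v·t_r = 20.5638 × 0.55 = 11.310 m.
Braking distance = v²/(2a) = 20.5638² / (2 × 3.626) = 422.870 / 7.252 = 58.311 m.
Total = 11.310 + 58.311 = 69.621 m.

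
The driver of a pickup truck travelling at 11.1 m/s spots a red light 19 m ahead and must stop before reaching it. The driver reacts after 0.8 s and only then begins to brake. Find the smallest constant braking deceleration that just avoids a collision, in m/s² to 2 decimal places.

Distance covered during reaction = 11.1000 × 0.8 = 8.880 m.
Distance available for braking: 19 − 8.880 = 10.120 m.
v² = 2a·d ⇒ a = v²/(2d) = 11.1000² / (2 × 10.120) = 123.210 / 20.240 = 6.0875 m/s².

Required deceleration ≈ 6.09 m/s²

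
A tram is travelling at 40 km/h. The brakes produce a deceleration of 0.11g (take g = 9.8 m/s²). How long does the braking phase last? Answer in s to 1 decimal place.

40 km/h ÷ 3.6 = 11.1111 m/s.
a = 0.11 × 9.8 = 1.078 m/s².
Braking time = v/a = 11.1111 / 1.078 = 10.307 s.

Braking time ≈ 10.3 s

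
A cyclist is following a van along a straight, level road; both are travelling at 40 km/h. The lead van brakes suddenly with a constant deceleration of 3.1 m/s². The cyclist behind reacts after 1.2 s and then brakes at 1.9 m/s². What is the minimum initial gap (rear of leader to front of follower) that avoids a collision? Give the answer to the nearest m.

40 km/h ÷ 3.6 = 11.1111 m/s.
Leader travels v²/(2a_L) = 123.457 / 6.200 = 19.912 m before stopping.
Follower covers v·t_r = 11.1111 × 1.2 = 13.333 m while reacting, then v²/(2a_F) = 123.457 / 3.800 = 32.489 m while braking, for a total of 13.333 + 32.489 = 45.822 m.
Since a_F ≤ a_L and the follower starts braking later, the follower is never slower than the leader, so the closest approach is when both have stopped.
Minimum gap = 45.822 − 19.912 = 25.910 m.

Minimum gap ≈ 26 m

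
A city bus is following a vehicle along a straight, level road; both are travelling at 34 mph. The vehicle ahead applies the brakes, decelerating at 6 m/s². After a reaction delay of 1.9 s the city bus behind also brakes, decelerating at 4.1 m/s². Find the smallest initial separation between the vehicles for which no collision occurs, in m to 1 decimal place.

Minimum gap ≈ 37.8 m

34 mph × 0.44704 = 15.1994 m/s.
Leader travels v²/(2a_L) = 231.022 / 12.000 = 19.252 m before stopping.
Follower covers v·t_r = 15.1994 × 1.9 = 28.879 m while reacting, then v²/(2a_F) = 231.022 / 8.200 = 28.173 m while braking, for a total of 28.879 + 28.173 = 57.052 m.
Since a_F ≤ a_L and the follower starts braking later, the follower is never slower than the leader, so the closest approach is when both have stopped.
Minimum gap = 57.052 − 19.252 = 37.800 m.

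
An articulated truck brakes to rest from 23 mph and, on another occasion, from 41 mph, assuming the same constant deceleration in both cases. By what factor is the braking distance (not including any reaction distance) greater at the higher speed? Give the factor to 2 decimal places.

Factor ≈ 3.18

Braking distance d = v²/(2a), so with a fixed, d ∝ v².
Factor = (41/23)² = 1.7826² = 3.1777.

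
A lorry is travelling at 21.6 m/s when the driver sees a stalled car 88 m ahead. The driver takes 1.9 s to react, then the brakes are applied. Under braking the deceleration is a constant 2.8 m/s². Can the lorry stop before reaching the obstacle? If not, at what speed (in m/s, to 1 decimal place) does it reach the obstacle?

No — it strikes the obstacle at 14.3 m/s

Reaction distance = 21.6000 × 1.9 = 41.040 m.
Braking distance needed to stop: v²/(2a) = 466.560 / 5.600 = 83.314 m, so total needed = 41.040 + 83.314 = 124.354 m > 88 m — it cannot stop.
Distance remaining when braking begins: 88 − 41.040 = 46.960 m.
v² = v₀² − 2a·d = 466.560 − 2 × 2.800 × 46.960 = 203.584 m²/s².
v = √203.584 = 14.268 m/s.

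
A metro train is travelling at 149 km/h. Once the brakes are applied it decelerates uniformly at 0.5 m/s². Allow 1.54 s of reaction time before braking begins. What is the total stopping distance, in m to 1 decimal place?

Total stopping distance ≈ 1776.8 m

149 km/h ÷ 3.6 = 41.3889 m/s.
Reaction distance = v·t_r = 41.3889 × 1.54 = 63.739 m.
Braking distance = v²/(2a) = 41.3889² / (2 × 0.500) = 1713.041 / 1.000 = 1713.041 m.
Total = 63.739 + 1713.041 = 1776.780 m.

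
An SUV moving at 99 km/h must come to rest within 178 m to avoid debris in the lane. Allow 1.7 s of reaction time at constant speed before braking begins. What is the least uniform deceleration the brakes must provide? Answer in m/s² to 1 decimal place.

99 km/h ÷ 3.6 = 27.5000 m/s.
Distance covered during reaction = 27.5000 × 1.7 = 46.750 m.
Distance available for braking: 178 − 46.750 = 131.250 m.
v² = 2a·d ⇒ a = v²/(2d) = 27.5000² / (2 × 131.250) = 756.250 / 262.500 = 2.8810 m/s².

Required deceleration ≈ 2.9 m/s²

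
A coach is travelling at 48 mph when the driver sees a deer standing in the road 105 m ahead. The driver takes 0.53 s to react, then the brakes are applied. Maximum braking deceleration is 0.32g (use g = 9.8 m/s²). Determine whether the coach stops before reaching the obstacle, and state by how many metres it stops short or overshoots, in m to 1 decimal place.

48 mph × 0.44704 = 21.4579 m/s.
a = 0.32 × 9.8 = 3.136 m/s².
Reaction distance = 21.4579 × 0.53 = 11.373 m.
Braking distance = v²/(2a) = 460.441 / 6.272 = 73.412 m.
Total stopping distance = 11.373 + 73.412 = 84.785 m, vs 105 m available — it stops with 105 − 84.785 = 20.215 m to spare.

Yes — it stops 20.2 m short of the obstacle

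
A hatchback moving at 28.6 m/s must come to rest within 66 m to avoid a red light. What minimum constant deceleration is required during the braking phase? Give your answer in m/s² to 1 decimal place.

Required deceleration ≈ 6.2 m/s²

v² = 2a·d ⇒ a = v²/(2d) = 28.6000² / (2 × 66.000) = 817.960 / 132.000 = 6.1967 m/s².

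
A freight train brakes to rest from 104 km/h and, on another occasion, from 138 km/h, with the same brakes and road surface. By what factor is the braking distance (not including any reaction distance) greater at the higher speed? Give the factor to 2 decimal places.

Braking distance d = v²/(2a), so with a fixed, d ∝ v².
Factor = (138/104)² = 1.3269² = 1.7607.

Factor ≈ 1.76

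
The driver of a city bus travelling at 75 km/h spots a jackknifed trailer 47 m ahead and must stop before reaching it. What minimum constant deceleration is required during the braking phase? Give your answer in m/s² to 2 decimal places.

Required deceleration ≈ 4.62 m/s²

75 km/h ÷ 3.6 = 20.8333 m/s.
v² = 2a·d ⇒ a = v²/(2d) = 20.8333² / (2 × 47.000) = 434.026 / 94.000 = 4.6173 m/s².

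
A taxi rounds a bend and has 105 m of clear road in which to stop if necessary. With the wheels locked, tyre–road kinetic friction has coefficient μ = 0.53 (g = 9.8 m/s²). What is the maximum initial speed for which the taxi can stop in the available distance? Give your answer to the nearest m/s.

Maximum speed ≈ 33 m/s

a = μg = 0.53 × 9.8 = 5.194 m/s².
v²/(2a) = d ⇒ v = √(2 × 5.194 × 105) = √1090.74 = 33.0264 m/s.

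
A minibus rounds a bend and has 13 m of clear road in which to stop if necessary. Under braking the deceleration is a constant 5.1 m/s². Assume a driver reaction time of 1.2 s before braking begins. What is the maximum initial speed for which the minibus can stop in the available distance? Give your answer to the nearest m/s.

Maximum speed ≈ 7 m/s

Stopping distance: v·t_r + v²/(2a) = 13 with t_r = 1.2 s and a = 5.100 m/s².
So v² + 12.240 v − 132.60 = 0.
Positive root: v = −a·t_r + √((a·t_r)² + 2a·d) = −6.120 + √(37.454 + 132.60) = 6.9205 m/s.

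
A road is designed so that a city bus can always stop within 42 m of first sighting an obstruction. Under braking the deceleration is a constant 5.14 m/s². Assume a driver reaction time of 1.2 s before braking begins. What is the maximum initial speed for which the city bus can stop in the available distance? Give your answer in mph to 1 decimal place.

Stopping distance: v·t_r + v²/(2a) = 42 with t_r = 1.2 s and a = 5.140 m/s².
So v² + 12.336 v − 431.76 = 0.
Positive root: v = −a·t_r + √((a·t_r)² + 2a·d) = −6.168 + √(38.044 + 431.76) = 15.5070 m/s.
15.5070 m/s ÷ 0.44704 = 34.688 mph.

Maximum speed ≈ 34.7 mph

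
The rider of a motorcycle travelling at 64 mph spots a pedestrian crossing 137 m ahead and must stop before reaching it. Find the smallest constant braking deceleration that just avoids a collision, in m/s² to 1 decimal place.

Required deceleration ≈ 3.0 m/s²

64 mph × 0.44704 = 28.6106 m/s.
v² = 2a·d ⇒ a = v²/(2d) = 28.6106² / (2 × 137.000) = 818.566 / 274.000 = 2.9875 m/s².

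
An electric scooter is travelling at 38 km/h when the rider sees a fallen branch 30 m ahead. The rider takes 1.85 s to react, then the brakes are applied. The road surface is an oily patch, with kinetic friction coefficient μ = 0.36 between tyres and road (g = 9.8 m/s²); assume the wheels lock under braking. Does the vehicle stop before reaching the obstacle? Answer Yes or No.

No

38 km/h ÷ 3.6 = 10.5556 m/s.
a = μg = 0.36 × 9.8 = 3.528 m/s².
Reaction distance = 10.5556 × 1.85 = 19.528 m.
Braking distance = v²/(2a) = 111.421 / 7.056 = 15.791 m.
Total stopping distance = 19.528 + 15.791 = 35.319 m, vs 30 m available — it cannot stop in time and overshoots by 35.319 − 30 = 5.319 m.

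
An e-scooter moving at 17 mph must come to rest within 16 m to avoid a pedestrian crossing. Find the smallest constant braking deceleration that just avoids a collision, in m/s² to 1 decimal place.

17 mph × 0.44704 = 7.5997 m/s.
v² = 2a·d ⇒ a = v²/(2d) = 7.5997² / (2 × 16.000) = 57.755 / 32.000 = 1.8048 m/s².

Required deceleration ≈ 1.8 m/s²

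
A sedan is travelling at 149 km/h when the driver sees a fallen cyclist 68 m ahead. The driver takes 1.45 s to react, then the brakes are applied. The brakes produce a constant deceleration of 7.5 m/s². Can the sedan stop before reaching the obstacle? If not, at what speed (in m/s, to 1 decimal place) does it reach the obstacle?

No — it strikes the obstacle at 39.9 m/s

149 km/h ÷ 3.6 = 41.3889 m/s.
Reaction distance = 41.3889 × 1.45 = 60.014 m.
Braking distance needed to stop: v²/(2a) = 1713.041 / 15.000 = 114.203 m, so total needed = 60.014 + 114.203 = 174.217 m > 68 m — it cannot stop.
Distance remaining when braking begins: 68 − 60.014 = 7.986 m.
v² = v₀² − 2a·d = 1713.041 − 2 × 7.500 × 7.986 = 1593.251 m²/s².
v = √1593.251 = 39.916 m/s.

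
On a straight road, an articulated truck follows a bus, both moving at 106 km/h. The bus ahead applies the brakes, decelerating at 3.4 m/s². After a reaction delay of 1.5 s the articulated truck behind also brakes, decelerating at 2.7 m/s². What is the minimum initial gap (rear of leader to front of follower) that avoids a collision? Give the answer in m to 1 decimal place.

106 km/h ÷ 3.6 = 29.4444 m/s.
Leader travels v²/(2a_L) = 866.973 / 6.800 = 127.496 m before stopping.
Follower covers v·t_r = 29.4444 × 1.5 = 44.167 m while reacting, then v²/(2a_F) = 866.973 / 5.400 = 160.551 m while braking, for a total of 44.167 + 160.551 = 204.718 m.
Since a_F ≤ a_L and the follower starts braking later, the follower is never slower than the leader, so the closest approach is when both have stopped.
Minimum gap = 204.718 − 127.496 = 77.222 m.

Minimum gap ≈ 77.2 m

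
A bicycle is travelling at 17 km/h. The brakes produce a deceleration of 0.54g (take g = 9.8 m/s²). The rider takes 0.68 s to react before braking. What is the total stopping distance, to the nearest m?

Total stopping distance ≈ 5 m

17 km/h ÷ 3.6 = 4.7222 m/s.
a = 0.54 × 9.8 = 5.292 m/s².
Reaction distance = v·t_r = 4.7222 × 0.68 = 3.211 m.
Braking distance = v²/(2a) = 4.7222² / (2 × 5.292) = 22.299 / 10.584 = 2.107 m.
Total = 3.211 + 2.107 = 5.318 m.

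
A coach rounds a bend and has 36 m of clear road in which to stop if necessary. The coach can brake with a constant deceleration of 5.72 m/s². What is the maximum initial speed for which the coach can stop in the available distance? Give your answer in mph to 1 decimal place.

Maximum speed ≈ 45.4 mph

v²/(2a) = d ⇒ v = √(2 × 5.720 × 36) = √411.84 = 20.2938 m/s.
20.2938 m/s ÷ 0.44704 = 45.396 mph.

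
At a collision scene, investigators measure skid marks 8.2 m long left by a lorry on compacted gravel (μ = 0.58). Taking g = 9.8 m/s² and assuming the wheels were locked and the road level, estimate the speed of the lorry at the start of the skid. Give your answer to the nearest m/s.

Deceleration a = μg = 0.58 × 9.8 = 5.684 m/s².
v = √(2a·d) = √(2 × 5.684 × 8.2) = √93.218 = 9.6549 m/s.

Initial speed ≈ 10 m/s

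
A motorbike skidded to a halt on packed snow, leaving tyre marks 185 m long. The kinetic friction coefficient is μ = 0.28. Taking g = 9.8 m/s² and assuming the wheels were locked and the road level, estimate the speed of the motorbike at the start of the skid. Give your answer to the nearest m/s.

Deceleration a = μg = 0.28 × 9.8 = 2.744 m/s².
v = √(2a·d) = √(2 × 2.744 × 185) = √1015.280 = 31.8635 m/s.

Initial speed ≈ 32 m/s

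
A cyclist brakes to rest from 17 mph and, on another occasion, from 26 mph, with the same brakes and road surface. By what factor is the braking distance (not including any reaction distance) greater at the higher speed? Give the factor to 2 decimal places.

Braking distance d = v²/(2a), so with a fixed, d ∝ v².
Factor = (26/17)² = 1.5294² = 2.3391.

Factor ≈ 2.34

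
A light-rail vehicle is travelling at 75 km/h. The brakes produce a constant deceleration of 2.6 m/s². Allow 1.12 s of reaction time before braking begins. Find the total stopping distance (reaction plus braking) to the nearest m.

Total stopping distance ≈ 107 m

75 km/h ÷ 3.6 = 20.8333 m/s.
Reaction distance = v·t_r = 20.8333 × 1.12 = 23.333 m.
Braking distance = v²/(2a) = 20.8333² / (2 × 2.600) = 434.026 / 5.200 = 83.467 m.
Total = 23.333 + 83.467 = 106.800 m.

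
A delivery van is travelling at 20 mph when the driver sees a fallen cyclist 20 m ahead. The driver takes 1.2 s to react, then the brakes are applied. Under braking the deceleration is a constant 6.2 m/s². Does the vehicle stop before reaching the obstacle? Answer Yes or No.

20 mph × 0.44704 = 8.9408 m/s.
Reaction distance = 8.9408 × 1.2 = 10.729 m.
Braking distance = v²/(2a) = 79.938 / 12.400 = 6.447 m.
Total stopping distance = 10.729 + 6.447 = 17.176 m, vs 20 m available — it stops with 20 − 17.176 = 2.824 m to spare.

Yes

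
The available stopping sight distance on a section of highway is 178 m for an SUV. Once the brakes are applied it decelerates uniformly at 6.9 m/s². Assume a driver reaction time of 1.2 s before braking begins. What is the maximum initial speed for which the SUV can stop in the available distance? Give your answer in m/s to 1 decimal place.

Stopping distance: v·t_r + v²/(2a) = 178 with t_r = 1.2 s and a = 6.900 m/s².
So v² + 16.560 v − 2456.40 = 0.
Positive root: v = −a·t_r + √((a·t_r)² + 2a·d) = −8.280 + √(68.558 + 2456.40) = 41.9690 m/s.

Maximum speed ≈ 42.0 m/s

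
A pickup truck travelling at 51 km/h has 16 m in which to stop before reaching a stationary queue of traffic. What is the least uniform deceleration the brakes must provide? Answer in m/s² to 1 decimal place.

51 km/h ÷ 3.6 = 14.1667 m/s.
v² = 2a·d ⇒ a = v²/(2d) = 14.1667² / (2 × 16.000) = 200.695 / 32.000 = 6.2717 m/s².

Required deceleration ≈ 6.3 m/s²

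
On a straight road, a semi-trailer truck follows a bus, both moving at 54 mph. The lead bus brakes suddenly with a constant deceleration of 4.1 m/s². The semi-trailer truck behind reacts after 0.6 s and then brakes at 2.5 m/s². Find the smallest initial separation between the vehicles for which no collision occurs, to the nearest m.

Minimum gap ≈ 60 m

54 mph × 0.44704 = 24.1402 m/s.
Leader travels v²/(2a_L) = 582.749 / 8.200 = 71.067 m before stopping.
Follower covers v·t_r = 24.1402 × 0.6 = 14.484 m while reacting, then v²/(2a_F) = 582.749 / 5.000 = 116.550 m while braking, for a total of 14.484 + 116.550 = 131.034 m.
Since a_F ≤ a_L and the follower starts braking later, the follower is never slower than the leader, so the closest approach is when both have stopped.
Minimum gap = 131.034 − 71.067 = 59.967 m.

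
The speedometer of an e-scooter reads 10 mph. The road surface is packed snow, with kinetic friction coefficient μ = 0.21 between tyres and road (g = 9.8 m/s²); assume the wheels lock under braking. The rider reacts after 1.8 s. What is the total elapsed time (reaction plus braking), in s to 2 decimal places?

10 mph × 0.44704 = 4.4704 m/s.
a = μg = 0.21 × 9.8 = 2.058 m/s².
Braking time = v/a = 4.4704 / 2.058 = 2.172 s.
Total = 1.8 + 2.172 = 3.972 s.

Total time ≈ 3.97 s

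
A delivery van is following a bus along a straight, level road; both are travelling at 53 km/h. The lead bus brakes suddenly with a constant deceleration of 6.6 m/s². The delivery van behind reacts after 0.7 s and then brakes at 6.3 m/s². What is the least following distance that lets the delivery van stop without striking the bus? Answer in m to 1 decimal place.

53 km/h ÷ 3.6 = 14.7222 m/s.
Leader travels v²/(2a_L) = 216.743 / 13.200 = 16.420 m before stopping.
Follower covers v·t_r = 14.7222 × 0.7 = 10.306 m while reacting, then v²/(2a_F) = 216.743 / 12.600 = 17.202 m while braking, for a total of 10.306 + 17.202 = 27.508 m.
Since a_F ≤ a_L and the follower starts braking later, the follower is never slower than the leader, so the closest approach is when both have stopped.
Minimum gap = 27.508 − 16.420 = 11.088 m.

Minimum gap ≈ 11.1 m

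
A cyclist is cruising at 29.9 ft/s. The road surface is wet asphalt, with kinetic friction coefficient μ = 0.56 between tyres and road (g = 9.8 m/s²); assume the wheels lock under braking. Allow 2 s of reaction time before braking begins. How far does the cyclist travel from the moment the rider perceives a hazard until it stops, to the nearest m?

29.9 ft/s × 0.3048 = 9.1135 m/s.
a = μg = 0.56 × 9.8 = 5.488 m/s².
Reaction distance = v·t_r = 9.1135 × 2 = 18.227 m.
Braking distance = v²/(2a) = 9.1135² / (2 × 5.488) = 83.056 / 10.976 = 7.567 m.
Total = 18.227 + 7.567 = 25.794 m.

Total stopping distance ≈ 26 m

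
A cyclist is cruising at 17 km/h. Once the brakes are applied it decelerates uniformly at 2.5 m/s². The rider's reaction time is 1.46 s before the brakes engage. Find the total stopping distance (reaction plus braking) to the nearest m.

17 km/h ÷ 3.6 = 4.7222 m/s.
Reaction distance = v·t_r = 4.7222 × 1.46 = 6.894 m.
Braking distance = v²/(2a) = 4.7222² / (2 × 2.500) = 22.299 / 5.000 = 4.460 m.
Total = 6.894 + 4.460 = 11.354 m.

Total stopping distance ≈ 11 m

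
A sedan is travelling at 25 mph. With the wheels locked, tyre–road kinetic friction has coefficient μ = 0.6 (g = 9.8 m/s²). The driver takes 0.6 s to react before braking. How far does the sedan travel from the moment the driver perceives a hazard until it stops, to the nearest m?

25 mph × 0.44704 = 11.1760 m/s.
a = μg = 0.6 × 9.8 = 5.880 m/s².
Reaction distance = v·t_r = 11.1760 × 0.6 = 6.706 m.
Braking distance = v²/(2a) = 11.1760² / (2 × 5.880) = 124.903 / 11.760 = 10.621 m.
Total = 6.706 + 10.621 = 17.327 m.

Total stopping distance ≈ 17 m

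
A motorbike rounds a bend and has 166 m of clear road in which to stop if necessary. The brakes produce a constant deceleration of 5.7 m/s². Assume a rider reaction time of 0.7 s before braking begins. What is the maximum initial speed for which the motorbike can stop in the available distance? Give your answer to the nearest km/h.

Maximum speed ≈ 143 km/h

Stopping distance: v·t_r + v²/(2a) = 166 with t_r = 0.7 s and a = 5.700 m/s².
So v² + 7.980 v − 1892.40 = 0.
Positive root: v = −a·t_r + √((a·t_r)² + 2a·d) = −3.990 + √(15.920 + 1892.40) = 39.6943 m/s.
39.6943 m/s × 3.6 = 142.899 km/h.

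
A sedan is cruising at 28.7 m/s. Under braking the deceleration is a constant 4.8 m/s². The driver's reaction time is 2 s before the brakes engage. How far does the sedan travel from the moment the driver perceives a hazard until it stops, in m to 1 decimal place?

Reaction distance = v·t_r = 28.7000 × 2 = 57.400 m.
Braking distance = v²/(2a) = 28.7000² / (2 × 4.800) = 823.690 / 9.600 = 85.801 m.
Total = 57.400 + 85.801 = 143.201 m.

Total stopping distance ≈ 143.2 m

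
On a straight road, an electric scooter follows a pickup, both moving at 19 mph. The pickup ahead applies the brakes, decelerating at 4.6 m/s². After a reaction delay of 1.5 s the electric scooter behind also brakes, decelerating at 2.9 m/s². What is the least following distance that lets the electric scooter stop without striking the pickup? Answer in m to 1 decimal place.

19 mph × 0.44704 = 8.4938 m/s.
Leader travels v²/(2a_L) = 72.145 / 9.200 = 7.842 m before stopping.
Follower covers v·t_r = 8.4938 × 1.5 = 12.741 m while reacting, then v²/(2a_F) = 72.145 / 5.800 = 12.439 m while braking, for a total of 12.741 + 12.439 = 25.180 m.
Since a_F ≤ a_L and the follower starts braking later, the follower is never slower than the leader, so the closest approach is when both have stopped.
Minimum gap = 25.180 − 7.842 = 17.338 m.

Minimum gap ≈ 17.3 m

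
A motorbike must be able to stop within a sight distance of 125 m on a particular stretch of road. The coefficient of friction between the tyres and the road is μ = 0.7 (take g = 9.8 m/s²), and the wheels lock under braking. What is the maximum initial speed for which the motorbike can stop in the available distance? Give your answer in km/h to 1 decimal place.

a = μg = 0.7 × 9.8 = 6.860 m/s².
v²/(2a) = d ⇒ v = √(2 × 6.860 × 125) = √1715.00 = 41.4126 m/s.
41.4126 m/s × 3.6 = 149.085 km/h.

Maximum speed ≈ 149.1 km/h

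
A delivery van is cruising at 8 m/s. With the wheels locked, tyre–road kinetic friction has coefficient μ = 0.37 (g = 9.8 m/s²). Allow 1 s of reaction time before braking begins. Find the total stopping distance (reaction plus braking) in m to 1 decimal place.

Total stopping distance ≈ 16.8 m

a = μg = 0.37 × 9.8 = 3.626 m/s².
Reaction distance = v·t_r = 8.0000 × 1 = 8.000 m.
Braking distance = v²/(2a) = 8.0000² / (2 × 3.626) = 64.000 / 7.252 = 8.825 m.
Total = 8.000 + 8.825 = 16.825 m.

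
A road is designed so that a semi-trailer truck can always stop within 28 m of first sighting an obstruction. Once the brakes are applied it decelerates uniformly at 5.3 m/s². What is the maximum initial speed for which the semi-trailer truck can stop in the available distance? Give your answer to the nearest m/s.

Maximum speed ≈ 17 m/s

v²/(2a) = d ⇒ v = √(2 × 5.300 × 28) = √296.80 = 17.2279 m/s.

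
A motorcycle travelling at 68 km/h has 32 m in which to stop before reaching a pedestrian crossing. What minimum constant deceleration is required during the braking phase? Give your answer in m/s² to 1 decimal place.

68 km/h ÷ 3.6 = 18.8889 m/s.
v² = 2a·d ⇒ a = v²/(2d) = 18.8889² / (2 × 32.000) = 356.791 / 64.000 = 5.5749 m/s².

Required deceleration ≈ 5.6 m/s²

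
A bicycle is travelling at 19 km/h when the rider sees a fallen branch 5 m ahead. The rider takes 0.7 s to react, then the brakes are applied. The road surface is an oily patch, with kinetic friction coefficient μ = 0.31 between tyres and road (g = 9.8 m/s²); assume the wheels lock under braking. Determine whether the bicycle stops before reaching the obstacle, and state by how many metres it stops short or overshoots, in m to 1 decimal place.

19 km/h ÷ 3.6 = 5.2778 m/s.
a = μg = 0.31 × 9.8 = 3.038 m/s².
Reaction distance = 5.2778 × 0.7 = 3.694 m.
Braking distance = v²/(2a) = 27.855 / 6.076 = 4.584 m.
Total stopping distance = 3.694 + 4.584 = 8.278 m, vs 5 m available — it cannot stop in time and overshoots by 8.278 − 5 = 3.278 m.

No — it overshoots by 3.3 m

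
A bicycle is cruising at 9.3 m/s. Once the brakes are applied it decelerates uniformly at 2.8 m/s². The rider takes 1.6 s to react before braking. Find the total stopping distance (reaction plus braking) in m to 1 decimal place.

Total stopping distance ≈ 30.3 m

Reaction distance = v·t_r = 9.3000 × 1.6 = 14.880 m.
Braking distance = v²/(2a) = 9.3000² / (2 × 2.800) = 86.490 / 5.600 = 15.445 m.
Total = 14.880 + 15.445 = 30.325 m.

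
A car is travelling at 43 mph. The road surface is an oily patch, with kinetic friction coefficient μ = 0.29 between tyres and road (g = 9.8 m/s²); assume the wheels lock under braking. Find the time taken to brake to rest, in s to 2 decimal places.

43 mph × 0.44704 = 19.2227 m/s.
a = μg = 0.29 × 9.8 = 2.842 m/s².
Braking time = v/a = 19.2227 / 2.842 = 6.764 s.

Braking time ≈ 6.76 s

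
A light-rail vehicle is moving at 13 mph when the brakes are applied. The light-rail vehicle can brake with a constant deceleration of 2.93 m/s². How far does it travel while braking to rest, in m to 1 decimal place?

Braking distance ≈ 5.8 m

13 mph × 0.44704 = 5.8115 m/s.
Braking distance = v²/(2a) = 5.8115² / (2 × 2.930) = 33.774 / 5.860 = 5.763 m.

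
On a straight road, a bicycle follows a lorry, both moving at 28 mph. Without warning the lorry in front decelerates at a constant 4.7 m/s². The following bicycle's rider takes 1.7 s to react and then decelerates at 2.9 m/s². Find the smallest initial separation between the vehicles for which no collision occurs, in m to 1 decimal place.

28 mph × 0.44704 = 12.5171 m/s.
Leader travels v²/(2a_L) = 156.678 / 9.400 = 16.668 m before stopping.
Follower covers v·t_r = 12.5171 × 1.7 = 21.279 m while reacting, then v²/(2a_F) = 156.678 / 5.800 = 27.013 m while braking, for a total of 21.279 + 27.013 = 48.292 m.
Since a_F ≤ a_L and the follower starts braking later, the follower is never slower than the leader, so the closest approach is when both have stopped.
Minimum gap = 48.292 − 16.668 = 31.624 m.

Minimum gap ≈ 31.6 m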